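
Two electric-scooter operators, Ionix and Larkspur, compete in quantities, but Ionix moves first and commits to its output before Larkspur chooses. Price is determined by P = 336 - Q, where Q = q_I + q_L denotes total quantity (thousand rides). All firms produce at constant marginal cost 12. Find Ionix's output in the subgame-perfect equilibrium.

Solve by backward induction. Given q_I, the follower Larkspur maximises π_L = (336 - q_I - q_L)q_L - 12q_L.
Follower FOC: 324 - q_I - 2q_L = 0, so q_L(q_I) = (324 - q_I)/2.
Ionix substitutes q_L(q_I) into its own profit: π_I = q_I(336 - q_I - (324 - q_I)/2) - 12q_I = (174 - (1/2)q_I)q_I - 12q_I.
Maximising: ∂π_I/∂q_I = 162 - q_I = 0, giving q_I = 162.
Then q_L = (324 - 162)/2 = 81.

162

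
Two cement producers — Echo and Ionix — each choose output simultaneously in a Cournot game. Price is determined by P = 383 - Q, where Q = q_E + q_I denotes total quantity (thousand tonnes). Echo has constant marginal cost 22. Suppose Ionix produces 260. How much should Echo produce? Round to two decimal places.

With the rival's output fixed at 260, Echo's profit is π_E = (383 - 260 - q_E)q_E - (22q_E) = (123 - q_E)q_E - (22q_E).
∂π_E/∂q_E = 101 - 2q_E = 0, so q_E = 101/2.

50.50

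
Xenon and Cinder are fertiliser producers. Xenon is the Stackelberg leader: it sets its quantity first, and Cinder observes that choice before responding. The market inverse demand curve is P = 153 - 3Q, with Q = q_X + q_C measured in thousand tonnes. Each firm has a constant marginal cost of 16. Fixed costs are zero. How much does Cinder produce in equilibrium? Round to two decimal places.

The follower Cinder best-responds to any q_X: π_C = (153 - 3Q)q_C - 16q_C.
∂π_C/∂q_C = 137 - 3q_X - 6q_C = 0 gives the reaction function q_C = (137 - 3q_X)/6.
Xenon substitutes q_C(q_X) into its own profit: π_X = q_X(153 - 3q_X - (137 - 3q_X)/2) - 16q_X = (169/2 - (3/2)q_X)q_X - 16q_X.
The leader's first-order condition 137/2 - 3q_X = 0 yields q_X = 137/6.
Then q_C = (137 - 3·(137/6))/6 = 137/12.

11.42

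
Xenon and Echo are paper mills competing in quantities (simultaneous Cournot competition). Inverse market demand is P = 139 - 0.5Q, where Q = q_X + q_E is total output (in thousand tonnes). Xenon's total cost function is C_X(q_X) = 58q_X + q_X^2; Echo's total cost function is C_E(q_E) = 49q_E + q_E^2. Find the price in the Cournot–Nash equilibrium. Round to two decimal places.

Xenon's profit: π_X = (139 - 0.5Q)q_X - (58q_X + q_X²). Setting ∂π_X/∂q_X = 0: 81 - 3q_X - (1/2)(q_E) = 0.
Echo's profit: π_E = (139 - 0.5Q)q_E - (49q_E + q_E²). Setting ∂π_E/∂q_E = 0: 90 - 3q_E - (1/2)(q_X) = 0.
So q_X = (81 - (1/2)q_E)/3 and q_E = (90 - (1/2)q_X)/3.
Solving the pair: q_X = 792/35, q_E = 918/35.
Total output Q = 342/7, so price P = 139 - (1/2)·(342/7) = 802/7.

114.57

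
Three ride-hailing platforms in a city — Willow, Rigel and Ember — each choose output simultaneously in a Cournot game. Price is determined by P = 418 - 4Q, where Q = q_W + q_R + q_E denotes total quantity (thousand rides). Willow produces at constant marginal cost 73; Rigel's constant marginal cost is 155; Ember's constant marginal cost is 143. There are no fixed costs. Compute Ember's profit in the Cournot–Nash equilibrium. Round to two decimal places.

735.77

Willow's profit: π_W = (418 - 4Q)q_W - (73q_W). Setting ∂π_W/∂q_W = 0: 345 - 8q_W - 4(q_R + q_E) = 0.
Rigel's profit: π_R = (418 - 4Q)q_R - (155q_R). Setting ∂π_R/∂q_R = 0: 263 - 8q_R - 4(q_W + q_E) = 0.
Ember's first-order condition: 275 - 8q_E - 4(q_W + q_R) = 0.
Adding the 3 conditions: 883 − 8Q − 8Q = 0, i.e. Q = 883/16.
Back-substituting: q_W = (345 − 883/4)/4 = 497/16, q_R = (263 − 883/4)/4 = 169/16, q_E = (275 − 883/4)/4 = 217/16.
Price P = 418 - 4·(883/16) = 789/4.
Ember's profit: (789/4 - 143)·(217/16) = 735.7656.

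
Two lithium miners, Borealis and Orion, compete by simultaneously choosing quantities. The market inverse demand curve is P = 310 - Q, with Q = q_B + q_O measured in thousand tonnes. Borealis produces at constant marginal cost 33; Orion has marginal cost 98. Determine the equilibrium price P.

Borealis's profit: π_B = (310 - Q)q_B - (33q_B). Setting ∂π_B/∂q_B = 0: 277 - 2q_B - (q_O) = 0.
Orion's first-order condition: 212 - 2q_O - (q_B) = 0.
So q_B = (277 - q_O)/2 and q_O = (212 - q_B)/2.
Solving the pair: q_B = 114, q_O = 49.
Total output Q = 163, so price P = 310 - 163 = 147.

147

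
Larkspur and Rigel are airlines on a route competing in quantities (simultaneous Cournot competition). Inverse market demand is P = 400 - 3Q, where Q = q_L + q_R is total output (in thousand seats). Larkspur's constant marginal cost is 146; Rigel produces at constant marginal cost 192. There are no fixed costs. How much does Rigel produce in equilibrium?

Larkspur's profit: π_L = (400 - 3Q)q_L - (146q_L). Setting ∂π_L/∂q_L = 0: 254 - 6q_L - 3(q_R) = 0.
Rigel's profit: π_R = (400 - 3Q)q_R - (192q_R). Setting ∂π_R/∂q_R = 0: 208 - 6q_R - 3(q_L) = 0.
Rearranging gives the reaction functions q_L = (254 - 3q_R)/6 and q_R = (208 - 3q_L)/6.
Substituting one into the other gives q_L = 100/3 and q_R = 18.

18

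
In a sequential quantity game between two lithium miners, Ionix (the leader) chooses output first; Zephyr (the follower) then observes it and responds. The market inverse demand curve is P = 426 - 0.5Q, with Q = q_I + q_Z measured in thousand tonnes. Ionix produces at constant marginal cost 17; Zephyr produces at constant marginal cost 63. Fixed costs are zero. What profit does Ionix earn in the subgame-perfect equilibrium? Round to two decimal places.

The follower Zephyr best-responds to any q_I: π_Z = (426 - 0.5Q)q_Z - 63q_Z.
Follower FOC: 363 - (1/2)q_I - q_Z = 0, so q_Z(q_I) = (363 - (1/2)q_I).
The leader anticipates this reaction. Substituting into P = 426 - 0.5Q gives P = 489/2 - (1/4)q_I, so π_I = (489/2 - (1/4)q_I)q_I - 17q_I.
Maximising: ∂π_I/∂q_I = 455/2 - (1/2)q_I = 0, giving q_I = 455.
Then q_Z = (363 - (1/2)·455) = 271/2.
Price P = 426 - (1/2)·(1181/2) = 523/4.
Ionix's profit: (523/4 - 17)·455 = 51756.2500.

51756.25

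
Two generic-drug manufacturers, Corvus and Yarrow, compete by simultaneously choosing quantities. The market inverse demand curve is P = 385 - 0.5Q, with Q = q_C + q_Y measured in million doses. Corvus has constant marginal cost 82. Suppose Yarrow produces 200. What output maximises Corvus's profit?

203

With the rival's output fixed at 200, Corvus's profit is π_C = (385 - (1/2)·200 - (1/2)q_C)q_C - (82q_C) = (285 - (1/2)q_C)q_C - (82q_C).
∂π_C/∂q_C = 203 - q_C = 0, so q_C = 203.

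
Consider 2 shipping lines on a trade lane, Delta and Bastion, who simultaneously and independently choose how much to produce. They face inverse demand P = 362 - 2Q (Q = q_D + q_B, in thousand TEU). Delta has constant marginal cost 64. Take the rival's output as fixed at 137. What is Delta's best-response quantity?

With the rival's output fixed at 137, Delta's profit is π_D = (362 - 2·137 - 2q_D)q_D - (64q_D) = (88 - 2q_D)q_D - (64q_D).
∂π_D/∂q_D = 24 - 4q_D = 0, so q_D = 6.

6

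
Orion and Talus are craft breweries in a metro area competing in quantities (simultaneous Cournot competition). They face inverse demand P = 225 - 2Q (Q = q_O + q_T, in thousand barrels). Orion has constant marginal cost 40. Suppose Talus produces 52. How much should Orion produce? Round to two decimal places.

20.25

With the rival's output fixed at 52, Orion's profit is π_O = (225 - 2·52 - 2q_O)q_O - (40q_O) = (121 - 2q_O)q_O - (40q_O).
∂π_O/∂q_O = 81 - 4q_O = 0, so q_O = 81/4.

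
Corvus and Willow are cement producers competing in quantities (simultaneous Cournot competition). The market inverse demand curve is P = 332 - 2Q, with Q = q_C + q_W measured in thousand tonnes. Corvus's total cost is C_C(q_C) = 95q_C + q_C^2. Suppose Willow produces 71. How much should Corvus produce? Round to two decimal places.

With the rival's output fixed at 71, Corvus's profit is π_C = (332 - 2·71 - 2q_C)q_C - (95q_C + q_C²) = (190 - 2q_C)q_C - (95q_C + q_C²).
∂π_C/∂q_C = 95 - 6q_C = 0, so q_C = 95/6.

15.83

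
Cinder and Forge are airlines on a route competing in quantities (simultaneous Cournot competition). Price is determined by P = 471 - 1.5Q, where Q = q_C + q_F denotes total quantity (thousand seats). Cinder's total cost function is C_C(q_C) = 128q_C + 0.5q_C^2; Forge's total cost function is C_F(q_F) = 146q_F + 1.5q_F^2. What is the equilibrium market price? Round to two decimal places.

Cinder's profit: π_C = (471 - 1.5Q)q_C - (128q_C + (1/2)q_C²). Setting ∂π_C/∂q_C = 0: 343 - 4q_C - (3/2)(q_F) = 0.
Forge's profit: π_F = (471 - 1.5Q)q_F - (146q_F + (3/2)q_F²). Setting ∂π_F/∂q_F = 0: 325 - 6q_F - (3/2)(q_C) = 0.
So q_C = (343 - (3/2)q_F)/4 and q_F = (325 - (3/2)q_C)/6.
Substituting one into the other gives q_C = 72.2069 and q_F = 36.1149.
Total output Q = 108.3218, so price P = 471 - (3/2)·108.3218 = 308.5172.

308.52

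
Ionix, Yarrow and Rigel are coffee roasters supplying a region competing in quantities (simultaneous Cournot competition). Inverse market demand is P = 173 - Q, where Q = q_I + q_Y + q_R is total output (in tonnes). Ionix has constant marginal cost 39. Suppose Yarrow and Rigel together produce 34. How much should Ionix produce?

50

With rivals' combined output fixed at 34, Ionix's profit is π_I = (173 - 34 - q_I)q_I - (39q_I) = (139 - q_I)q_I - (39q_I).
∂π_I/∂q_I = 100 - 2q_I = 0, so q_I = 50.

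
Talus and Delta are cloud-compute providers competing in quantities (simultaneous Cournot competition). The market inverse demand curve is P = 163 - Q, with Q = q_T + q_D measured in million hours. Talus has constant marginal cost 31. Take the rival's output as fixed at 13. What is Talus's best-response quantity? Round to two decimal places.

With the rival's output fixed at 13, Talus's profit is π_T = (163 - 13 - q_T)q_T - (31q_T) = (150 - q_T)q_T - (31q_T).
∂π_T/∂q_T = 119 - 2q_T = 0, so q_T = 119/2.

59.50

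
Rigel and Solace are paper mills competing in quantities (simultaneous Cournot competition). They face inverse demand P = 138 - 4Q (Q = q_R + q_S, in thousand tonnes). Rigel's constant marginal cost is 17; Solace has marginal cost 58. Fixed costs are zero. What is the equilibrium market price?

Rigel's profit: π_R = (138 - 4Q)q_R - (17q_R). Setting ∂π_R/∂q_R = 0: 121 - 8q_R - 4(q_S) = 0.
Solace's first-order condition: 80 - 8q_S - 4(q_R) = 0.
Rearranging gives the reaction functions q_R = (121 - 4q_S)/8 and q_S = (80 - 4q_R)/8.
Substituting one into the other gives q_R = 27/2 and q_S = 13/4.
Total output Q = 67/4, so price P = 138 - 4·(67/4) = 71.

71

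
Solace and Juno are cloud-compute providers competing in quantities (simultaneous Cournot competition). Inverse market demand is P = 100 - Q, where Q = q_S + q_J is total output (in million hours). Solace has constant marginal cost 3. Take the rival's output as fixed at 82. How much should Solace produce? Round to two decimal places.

With the rival's output fixed at 82, Solace's profit is π_S = (100 - 82 - q_S)q_S - (3q_S) = (18 - q_S)q_S - (3q_S).
∂π_S/∂q_S = 15 - 2q_S = 0, so q_S = 15/2.

7.50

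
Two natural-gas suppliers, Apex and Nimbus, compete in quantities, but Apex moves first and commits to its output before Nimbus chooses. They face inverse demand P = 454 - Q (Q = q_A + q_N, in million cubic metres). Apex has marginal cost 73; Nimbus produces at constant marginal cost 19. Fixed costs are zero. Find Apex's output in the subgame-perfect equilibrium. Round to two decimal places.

163.50

Solve by backward induction. Given q_A, the follower Nimbus maximises π_N = (454 - q_A - q_N)q_N - 19q_N.
Setting the follower's marginal profit to zero, 435 - q_A - 2q_N = 0, i.e. q_N = (435 - q_A)/2.
Apex substitutes q_N(q_A) into its own profit: π_A = q_A(454 - q_A - (435 - q_A)/2) - 73q_A = (473/2 - (1/2)q_A)q_A - 73q_A.
Maximising: ∂π_A/∂q_A = 327/2 - q_A = 0, giving q_A = 327/2.
Then q_N = (435 - 327/2)/2 = 543/4.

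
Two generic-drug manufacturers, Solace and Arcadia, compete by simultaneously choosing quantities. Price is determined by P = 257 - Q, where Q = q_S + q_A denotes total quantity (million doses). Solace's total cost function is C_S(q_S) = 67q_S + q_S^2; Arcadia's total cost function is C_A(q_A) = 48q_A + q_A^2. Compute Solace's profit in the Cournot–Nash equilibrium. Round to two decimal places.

2698.68

Solace's profit: π_S = (257 - Q)q_S - (67q_S + q_S²). Setting ∂π_S/∂q_S = 0: 190 - 4q_S - (q_A) = 0.
Arcadia's profit: π_A = (257 - Q)q_A - (48q_A + q_A²). Setting ∂π_A/∂q_A = 0: 209 - 4q_A - (q_S) = 0.
Best responses: q_S = (190 - q_A)/4, q_A = (209 - q_S)/4.
Substituting one into the other gives q_S = 551/15 and q_A = 646/15.
Price P = 257 - 399/5 = 886/5.
Solace's profit: (886/5)·(551/15) - 67·(551/15) - (551/15)² = 2698.6756.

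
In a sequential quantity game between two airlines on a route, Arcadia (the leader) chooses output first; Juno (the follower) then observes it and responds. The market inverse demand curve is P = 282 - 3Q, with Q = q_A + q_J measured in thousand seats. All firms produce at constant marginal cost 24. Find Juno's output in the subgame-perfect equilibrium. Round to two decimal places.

21.50

The follower Juno best-responds to any q_A: π_J = (282 - 3Q)q_J - 24q_J.
∂π_J/∂q_J = 258 - 3q_A - 6q_J = 0 gives the reaction function q_J = (258 - 3q_A)/6.
The leader anticipates this reaction. Substituting into P = 282 - 3Q gives P = 153 - (3/2)q_A, so π_A = (153 - (3/2)q_A)q_A - 24q_A.
Leader FOC: 129 - 3q_A = 0, so q_A = 43.
Then q_J = (258 - 3·43)/6 = 43/2.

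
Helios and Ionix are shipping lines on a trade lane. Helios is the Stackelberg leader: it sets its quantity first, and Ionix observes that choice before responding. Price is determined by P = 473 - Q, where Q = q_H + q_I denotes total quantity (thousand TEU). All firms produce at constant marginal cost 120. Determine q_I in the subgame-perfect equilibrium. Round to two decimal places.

Solve by backward induction. Given q_H, the follower Ionix maximises π_I = (473 - q_H - q_I)q_I - 120q_I.
∂π_I/∂q_I = 353 - q_H - 2q_I = 0 gives the reaction function q_I = (353 - q_H)/2.
Helios substitutes q_I(q_H) into its own profit: π_H = q_H(473 - q_H - (353 - q_H)/2) - 120q_H = (593/2 - (1/2)q_H)q_H - 120q_H.
Maximising: ∂π_H/∂q_H = 353/2 - q_H = 0, giving q_H = 353/2.
Then q_I = (353 - 353/2)/2 = 353/4.

88.25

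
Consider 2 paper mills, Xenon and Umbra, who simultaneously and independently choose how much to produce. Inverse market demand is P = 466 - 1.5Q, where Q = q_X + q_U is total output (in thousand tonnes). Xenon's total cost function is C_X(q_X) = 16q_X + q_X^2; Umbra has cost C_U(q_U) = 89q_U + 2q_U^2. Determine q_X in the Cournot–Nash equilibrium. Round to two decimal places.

Xenon's profit: π_X = (466 - 1.5Q)q_X - (16q_X + q_X²). Setting ∂π_X/∂q_X = 0: 450 - 5q_X - (3/2)(q_U) = 0.
Umbra's profit: π_U = (466 - 1.5Q)q_U - (89q_U + 2q_U²). Setting ∂π_U/∂q_U = 0: 377 - 7q_U - (3/2)(q_X) = 0.
Best responses: q_X = (450 - (3/2)q_U)/5, q_U = (377 - (3/2)q_X)/7.
Substituting one into the other gives q_X = 78.9160 and q_U = 36.9466.

78.92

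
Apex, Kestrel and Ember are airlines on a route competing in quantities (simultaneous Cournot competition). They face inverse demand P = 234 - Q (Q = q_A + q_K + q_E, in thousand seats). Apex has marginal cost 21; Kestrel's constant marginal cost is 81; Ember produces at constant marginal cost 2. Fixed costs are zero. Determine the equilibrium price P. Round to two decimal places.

Apex's profit: π_A = (234 - Q)q_A - (21q_A). Setting ∂π_A/∂q_A = 0: 213 - 2q_A - (q_K + q_E) = 0.
Kestrel's first-order condition: 153 - 2q_K - (q_A + q_E) = 0.
Ember's first-order condition: 232 - 2q_E - (q_A + q_K) = 0.
Adding the 3 conditions: 598 − 2Q − 2Q = 0, i.e. Q = 299/2.
Back-substituting: q_A = (213 − 299/2) = 127/2, q_K = (153 − 299/2) = 7/2, q_E = (232 − 299/2) = 165/2.
Total output Q = 299/2, so price P = 234 - 299/2 = 169/2.

84.50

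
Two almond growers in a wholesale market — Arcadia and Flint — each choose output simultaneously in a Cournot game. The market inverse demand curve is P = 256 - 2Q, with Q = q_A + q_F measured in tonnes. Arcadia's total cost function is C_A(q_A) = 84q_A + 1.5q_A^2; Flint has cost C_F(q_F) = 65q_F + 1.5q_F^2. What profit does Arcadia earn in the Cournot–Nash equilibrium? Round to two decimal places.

Arcadia's profit: π_A = (256 - 2Q)q_A - (84q_A + (3/2)q_A²). Setting ∂π_A/∂q_A = 0: 172 - 7q_A - 2(q_F) = 0.
Flint's first-order condition: 191 - 7q_F - 2(q_A) = 0.
Rearranging gives the reaction functions q_A = (172 - 2q_F)/7 and q_F = (191 - 2q_A)/7.
Solving the pair: q_A = 274/15, q_F = 331/15.
Price P = 256 - 2·(121/3) = 526/3.
Arcadia's profit: (526/3)·(274/15) - 84·(274/15) - (3/2)(274/15)² = 1167.8489.

1167.85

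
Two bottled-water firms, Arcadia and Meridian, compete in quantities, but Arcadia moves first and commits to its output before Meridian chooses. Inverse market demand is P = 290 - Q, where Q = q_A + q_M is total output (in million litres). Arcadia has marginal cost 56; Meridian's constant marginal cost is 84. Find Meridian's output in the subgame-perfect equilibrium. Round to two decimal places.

37.50

Solve by backward induction. Given q_A, the follower Meridian maximises π_M = (290 - q_A - q_M)q_M - 84q_M.
Setting the follower's marginal profit to zero, 206 - q_A - 2q_M = 0, i.e. q_M = (206 - q_A)/2.
Arcadia substitutes q_M(q_A) into its own profit: π_A = q_A(290 - q_A - (206 - q_A)/2) - 56q_A = (187 - (1/2)q_A)q_A - 56q_A.
Leader FOC: 131 - q_A = 0, so q_A = 131.
Then q_M = (206 - 131)/2 = 75/2.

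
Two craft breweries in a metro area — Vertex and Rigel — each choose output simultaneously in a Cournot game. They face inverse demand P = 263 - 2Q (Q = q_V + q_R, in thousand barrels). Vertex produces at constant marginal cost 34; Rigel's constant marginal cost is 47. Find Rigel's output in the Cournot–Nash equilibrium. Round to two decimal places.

Vertex's profit: π_V = (263 - 2Q)q_V - (34q_V). Setting ∂π_V/∂q_V = 0: 229 - 4q_V - 2(q_R) = 0.
Rigel's profit: π_R = (263 - 2Q)q_R - (47q_R). Setting ∂π_R/∂q_R = 0: 216 - 4q_R - 2(q_V) = 0.
Rearranging gives the reaction functions q_V = (229 - 2q_R)/4 and q_R = (216 - 2q_V)/4.
Solving the pair: q_V = 121/3, q_R = 203/6.

33.83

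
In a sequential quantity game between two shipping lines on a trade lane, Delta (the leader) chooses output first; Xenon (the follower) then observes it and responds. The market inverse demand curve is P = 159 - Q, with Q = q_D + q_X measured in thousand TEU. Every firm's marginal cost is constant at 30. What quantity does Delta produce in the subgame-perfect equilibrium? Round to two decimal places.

64.50

The follower Xenon best-responds to any q_D: π_X = (159 - Q)q_X - 30q_X.
Follower FOC: 129 - q_D - 2q_X = 0, so q_X(q_D) = (129 - q_D)/2.
Delta substitutes q_X(q_D) into its own profit: π_D = q_D(159 - q_D - (129 - q_D)/2) - 30q_D = (189/2 - (1/2)q_D)q_D - 30q_D.
Maximising: ∂π_D/∂q_D = 129/2 - q_D = 0, giving q_D = 129/2.
Then q_X = (129 - 129/2)/2 = 129/4.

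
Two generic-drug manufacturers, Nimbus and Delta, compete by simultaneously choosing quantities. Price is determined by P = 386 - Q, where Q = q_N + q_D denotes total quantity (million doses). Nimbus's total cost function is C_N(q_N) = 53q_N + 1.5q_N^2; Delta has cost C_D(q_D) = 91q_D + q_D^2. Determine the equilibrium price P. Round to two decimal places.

271.32

Nimbus's profit: π_N = (386 - Q)q_N - (53q_N + (3/2)q_N²). Setting ∂π_N/∂q_N = 0: 333 - 5q_N - (q_D) = 0.
Delta's profit: π_D = (386 - Q)q_D - (91q_D + q_D²). Setting ∂π_D/∂q_D = 0: 295 - 4q_D - (q_N) = 0.
So q_N = (333 - q_D)/5 and q_D = (295 - q_N)/4.
Substituting one into the other gives q_N = 1037/19 and q_D = 1142/19.
Total output Q = 114.6842, so price P = 386 - 114.6842 = 271.3158.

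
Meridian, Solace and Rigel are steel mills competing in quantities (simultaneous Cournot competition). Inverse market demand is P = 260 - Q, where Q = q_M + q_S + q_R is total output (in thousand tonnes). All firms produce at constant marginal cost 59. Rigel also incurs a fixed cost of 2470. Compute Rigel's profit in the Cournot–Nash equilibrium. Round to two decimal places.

Each firm earns π_i = (260 - Q)q_i - 59q_i.
Setting ∂π_i/∂q_i = 0 with rivals' quantities fixed: 201 - 2q_i - Σ_{j≠i} q_j = 0.
By symmetry each firm produces the same amount; substituting Σ_{j≠i} q_j = 2q_i yields q_i = 201/4.
Price P = 260 - 603/4 = 437/4.
Rigel's profit: (437/4 - 59)·(201/4) - 2470 = 881/16.

55.06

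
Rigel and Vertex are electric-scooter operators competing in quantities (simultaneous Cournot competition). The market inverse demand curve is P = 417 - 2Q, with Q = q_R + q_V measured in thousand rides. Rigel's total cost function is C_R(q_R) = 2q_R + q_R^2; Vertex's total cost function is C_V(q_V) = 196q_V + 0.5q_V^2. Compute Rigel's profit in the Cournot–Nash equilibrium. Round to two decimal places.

Rigel's profit: π_R = (417 - 2Q)q_R - (2q_R + q_R²). Setting ∂π_R/∂q_R = 0: 415 - 6q_R - 2(q_V) = 0.
Vertex's profit: π_V = (417 - 2Q)q_V - (196q_V + (1/2)q_V²). Setting ∂π_V/∂q_V = 0: 221 - 5q_V - 2(q_R) = 0.
Best responses: q_R = (415 - 2q_V)/6, q_V = (221 - 2q_R)/5.
Substituting one into the other gives q_R = 1633/26 and q_V = 248/13.
Price P = 417 - 2·81.8846 = 253.2308.
Rigel's profit: 253.2308·(1633/26) - 2·(1633/26) - (1633/26)² = 11834.4186.

11834.42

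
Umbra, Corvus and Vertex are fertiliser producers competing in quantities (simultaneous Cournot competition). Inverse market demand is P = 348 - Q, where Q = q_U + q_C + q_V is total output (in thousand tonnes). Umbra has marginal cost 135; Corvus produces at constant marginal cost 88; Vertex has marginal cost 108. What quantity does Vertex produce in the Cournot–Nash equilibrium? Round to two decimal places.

Umbra's profit: π_U = (348 - Q)q_U - (135q_U). Setting ∂π_U/∂q_U = 0: 213 - 2q_U - (q_C + q_V) = 0.
Corvus's profit: π_C = (348 - Q)q_C - (88q_C). Setting ∂π_C/∂q_C = 0: 260 - 2q_C - (q_U + q_V) = 0.
Vertex's first-order condition: 240 - 2q_V - (q_U + q_C) = 0.
Adding the 3 conditions: 713 − 2Q − 2Q = 0, i.e. Q = 713/4.
Back-substituting: q_U = (213 − 713/4) = 139/4, q_C = (260 − 713/4) = 327/4, q_V = (240 − 713/4) = 247/4.

61.75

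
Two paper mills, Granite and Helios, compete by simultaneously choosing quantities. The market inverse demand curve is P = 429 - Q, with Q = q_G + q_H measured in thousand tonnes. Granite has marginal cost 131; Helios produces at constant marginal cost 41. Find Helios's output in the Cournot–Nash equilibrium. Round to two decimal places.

Granite's profit: π_G = (429 - Q)q_G - (131q_G). Setting ∂π_G/∂q_G = 0: 298 - 2q_G - (q_H) = 0.
Helios's first-order condition: 388 - 2q_H - (q_G) = 0.
So q_G = (298 - q_H)/2 and q_H = (388 - q_G)/2.
Substituting one into the other gives q_G = 208/3 and q_H = 478/3.

159.33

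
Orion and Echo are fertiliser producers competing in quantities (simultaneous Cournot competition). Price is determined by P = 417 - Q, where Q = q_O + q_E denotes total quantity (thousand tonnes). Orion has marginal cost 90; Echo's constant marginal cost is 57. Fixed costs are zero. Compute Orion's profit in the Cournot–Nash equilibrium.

Orion's profit: π_O = (417 - Q)q_O - (90q_O). Setting ∂π_O/∂q_O = 0: 327 - 2q_O - (q_E) = 0.
Echo's first-order condition: 360 - 2q_E - (q_O) = 0.
Rearranging gives the reaction functions q_O = (327 - q_E)/2 and q_E = (360 - q_O)/2.
Solving the pair: q_O = 98, q_E = 131.
Price P = 417 - 229 = 188.
Orion's profit: (188 - 90)·98 = 9604.

9604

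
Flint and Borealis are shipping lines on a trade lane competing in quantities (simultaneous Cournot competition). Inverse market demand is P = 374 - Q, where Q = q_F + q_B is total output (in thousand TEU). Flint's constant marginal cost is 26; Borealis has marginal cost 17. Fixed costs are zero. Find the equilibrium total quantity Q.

235

Flint's profit: π_F = (374 - Q)q_F - (26q_F). Setting ∂π_F/∂q_F = 0: 348 - 2q_F - (q_B) = 0.
Borealis's first-order condition: 357 - 2q_B - (q_F) = 0.
Rearranging gives the reaction functions q_F = (348 - q_B)/2 and q_B = (357 - q_F)/2.
Solving the pair: q_F = 113, q_B = 122.
Total output Q = 113 + 122 = 235.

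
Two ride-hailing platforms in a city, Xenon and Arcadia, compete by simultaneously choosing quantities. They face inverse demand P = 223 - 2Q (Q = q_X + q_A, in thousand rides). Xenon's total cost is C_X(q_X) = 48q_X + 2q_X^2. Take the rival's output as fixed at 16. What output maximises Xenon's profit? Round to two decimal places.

With the rival's output fixed at 16, Xenon's profit is π_X = (223 - 2·16 - 2q_X)q_X - (48q_X + 2q_X²) = (191 - 2q_X)q_X - (48q_X + 2q_X²).
∂π_X/∂q_X = 143 - 8q_X = 0, so q_X = 143/8.

17.88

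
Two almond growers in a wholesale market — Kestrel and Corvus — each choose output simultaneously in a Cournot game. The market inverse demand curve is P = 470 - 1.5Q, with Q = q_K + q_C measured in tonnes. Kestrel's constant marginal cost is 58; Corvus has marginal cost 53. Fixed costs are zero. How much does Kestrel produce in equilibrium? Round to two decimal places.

90.44

Kestrel's profit: π_K = (470 - 1.5Q)q_K - (58q_K). Setting ∂π_K/∂q_K = 0: 412 - 3q_K - (3/2)(q_C) = 0.
Corvus's profit: π_C = (470 - 1.5Q)q_C - (53q_C). Setting ∂π_C/∂q_C = 0: 417 - 3q_C - (3/2)(q_K) = 0.
Best responses: q_K = (412 - (3/2)q_C)/3, q_C = (417 - (3/2)q_K)/3.
Substituting one into the other gives q_K = 814/9 and q_C = 844/9.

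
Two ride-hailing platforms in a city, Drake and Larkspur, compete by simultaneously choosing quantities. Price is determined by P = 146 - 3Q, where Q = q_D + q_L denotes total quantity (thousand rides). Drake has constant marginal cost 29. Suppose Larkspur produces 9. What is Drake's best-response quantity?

With the rival's output fixed at 9, Drake's profit is π_D = (146 - 3·9 - 3q_D)q_D - (29q_D) = (119 - 3q_D)q_D - (29q_D).
∂π_D/∂q_D = 90 - 6q_D = 0, so q_D = 15.

15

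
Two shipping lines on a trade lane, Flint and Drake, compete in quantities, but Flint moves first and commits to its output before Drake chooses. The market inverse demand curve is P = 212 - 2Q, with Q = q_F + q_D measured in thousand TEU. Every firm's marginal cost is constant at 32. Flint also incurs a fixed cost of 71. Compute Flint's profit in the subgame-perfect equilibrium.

Solve by backward induction. Given q_F, the follower Drake maximises π_D = (212 - 2q_F - 2q_D)q_D - 32q_D.
∂π_D/∂q_D = 180 - 2q_F - 4q_D = 0 gives the reaction function q_D = (180 - 2q_F)/4.
The leader anticipates this reaction. Substituting into P = 212 - 2Q gives P = 122 - q_F, so π_F = (122 - q_F)q_F - 32q_F.
The leader's first-order condition 90 - 2q_F = 0 yields q_F = 45.
Then q_D = (180 - 2·45)/4 = 45/2.
Price P = 212 - 2·(135/2) = 77.
Flint's profit: (77 - 32)·45 - 71 = 1954.

1954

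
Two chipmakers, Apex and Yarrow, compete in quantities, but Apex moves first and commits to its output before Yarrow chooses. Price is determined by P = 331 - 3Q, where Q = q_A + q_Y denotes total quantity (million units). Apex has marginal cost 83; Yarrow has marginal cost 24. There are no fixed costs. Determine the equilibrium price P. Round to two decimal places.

130.25

The follower Yarrow best-responds to any q_A: π_Y = (331 - 3Q)q_Y - 24q_Y.
∂π_Y/∂q_Y = 307 - 3q_A - 6q_Y = 0 gives the reaction function q_Y = (307 - 3q_A)/6.
Apex substitutes q_Y(q_A) into its own profit: π_A = q_A(331 - 3q_A - (307 - 3q_A)/2) - 83q_A = (355/2 - (3/2)q_A)q_A - 83q_A.
The leader's first-order condition 189/2 - 3q_A = 0 yields q_A = 63/2.
Then q_Y = (307 - 3·(63/2))/6 = 425/12.
Total output Q = 803/12, so price P = 331 - 3·(803/12) = 521/4.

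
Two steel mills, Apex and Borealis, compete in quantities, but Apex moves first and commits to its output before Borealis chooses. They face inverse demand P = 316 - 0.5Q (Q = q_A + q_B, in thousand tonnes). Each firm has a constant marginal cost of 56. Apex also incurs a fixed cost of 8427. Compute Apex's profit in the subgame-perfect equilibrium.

8473

The follower Borealis best-responds to any q_A: π_B = (316 - 0.5Q)q_B - 56q_B.
∂π_B/∂q_B = 260 - (1/2)q_A - q_B = 0 gives the reaction function q_B = (260 - (1/2)q_A).
Apex substitutes q_B(q_A) into its own profit: π_A = q_A(316 - (1/2)q_A - (260 - (1/2)q_A)/2) - 56q_A = (186 - (1/4)q_A)q_A - 56q_A.
Maximising: ∂π_A/∂q_A = 130 - (1/2)q_A = 0, giving q_A = 260.
Then q_B = (260 - (1/2)·260) = 130.
Price P = 316 - (1/2)·390 = 121.
Apex's profit: (121 - 56)·260 - 8427 = 8473.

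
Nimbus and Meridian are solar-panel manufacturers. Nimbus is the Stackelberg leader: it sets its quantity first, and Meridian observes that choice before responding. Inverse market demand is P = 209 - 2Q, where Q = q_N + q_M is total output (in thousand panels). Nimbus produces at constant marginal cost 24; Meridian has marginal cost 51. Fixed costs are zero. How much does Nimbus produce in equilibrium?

Solve by backward induction. Given q_N, the follower Meridian maximises π_M = (209 - 2q_N - 2q_M)q_M - 51q_M.
∂π_M/∂q_M = 158 - 2q_N - 4q_M = 0 gives the reaction function q_M = (158 - 2q_N)/4.
The leader anticipates this reaction. Substituting into P = 209 - 2Q gives P = 130 - q_N, so π_N = (130 - q_N)q_N - 24q_N.
Leader FOC: 106 - 2q_N = 0, so q_N = 53.
Then q_M = (158 - 2·53)/4 = 13.

53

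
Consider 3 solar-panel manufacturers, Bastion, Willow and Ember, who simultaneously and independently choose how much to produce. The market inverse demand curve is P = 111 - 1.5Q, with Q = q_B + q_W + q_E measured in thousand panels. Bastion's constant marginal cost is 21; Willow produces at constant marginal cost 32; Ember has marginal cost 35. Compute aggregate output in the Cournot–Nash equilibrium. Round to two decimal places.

Bastion's profit: π_B = (111 - 1.5Q)q_B - (21q_B). Setting ∂π_B/∂q_B = 0: 90 - 3q_B - (3/2)(q_W + q_E) = 0.
Willow's profit: π_W = (111 - 1.5Q)q_W - (32q_W). Setting ∂π_W/∂q_W = 0: 79 - 3q_W - (3/2)(q_B + q_E) = 0.
Ember's profit: π_E = (111 - 1.5Q)q_E - (35q_E). Setting ∂π_E/∂q_E = 0: 76 - 3q_E - (3/2)(q_B + q_W) = 0.
Adding the 3 first-order conditions: 245 − 6Q = 0, so Q = 245/6.
Back-substituting: q_B = (90 − 245/4)/(3/2) = 115/6, q_W = (79 − 245/4)/(3/2) = 71/6, q_E = (76 − 245/4)/(3/2) = 59/6.
Total output Q = 115/6 + 71/6 + 59/6 = 245/6.

40.83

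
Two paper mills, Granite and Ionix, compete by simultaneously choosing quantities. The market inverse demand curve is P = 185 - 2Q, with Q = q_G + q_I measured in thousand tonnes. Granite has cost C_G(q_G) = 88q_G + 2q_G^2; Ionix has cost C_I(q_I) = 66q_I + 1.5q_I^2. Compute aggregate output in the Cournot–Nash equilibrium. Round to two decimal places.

Granite's profit: π_G = (185 - 2Q)q_G - (88q_G + 2q_G²). Setting ∂π_G/∂q_G = 0: 97 - 8q_G - 2(q_I) = 0.
Ionix's first-order condition: 119 - 7q_I - 2(q_G) = 0.
Best responses: q_G = (97 - 2q_I)/8, q_I = (119 - 2q_G)/7.
Solving the pair: q_G = 441/52, q_I = 379/26.
Total output Q = 441/52 + 379/26 = 1199/52.

23.06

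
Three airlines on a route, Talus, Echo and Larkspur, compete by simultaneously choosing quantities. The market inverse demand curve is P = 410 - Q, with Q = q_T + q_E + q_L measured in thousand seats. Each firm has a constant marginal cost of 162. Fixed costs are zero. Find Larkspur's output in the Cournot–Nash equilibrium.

A representative firm's profit is π_i = q_i(410 - Q) - 162q_i.
Setting ∂π_i/∂q_i = 0 with rivals' quantities fixed: 248 - 2q_i - Σ_{j≠i} q_j = 0.
With identical firms every q_j equals q_i, so Σ_{j≠i} q_j = 2q_i and 248 = 4q_i, giving q_i = 62.

62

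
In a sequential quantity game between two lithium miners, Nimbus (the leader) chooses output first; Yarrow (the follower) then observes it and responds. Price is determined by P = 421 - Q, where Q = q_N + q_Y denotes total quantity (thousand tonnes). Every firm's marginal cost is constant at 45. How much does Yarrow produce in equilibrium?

94

The follower Yarrow best-responds to any q_N: π_Y = (421 - Q)q_Y - 45q_Y.
∂π_Y/∂q_Y = 376 - q_N - 2q_Y = 0 gives the reaction function q_Y = (376 - q_N)/2.
Nimbus substitutes q_Y(q_N) into its own profit: π_N = q_N(421 - q_N - (376 - q_N)/2) - 45q_N = (233 - (1/2)q_N)q_N - 45q_N.
Leader FOC: 188 - q_N = 0, so q_N = 188.
Then q_Y = (376 - 188)/2 = 94.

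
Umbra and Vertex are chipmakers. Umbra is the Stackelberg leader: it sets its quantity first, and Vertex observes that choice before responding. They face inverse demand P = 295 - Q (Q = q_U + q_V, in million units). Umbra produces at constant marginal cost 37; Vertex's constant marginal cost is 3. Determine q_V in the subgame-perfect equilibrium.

90

The follower Vertex best-responds to any q_U: π_V = (295 - Q)q_V - 3q_V.
∂π_V/∂q_V = 292 - q_U - 2q_V = 0 gives the reaction function q_V = (292 - q_U)/2.
The leader anticipates this reaction. Substituting into P = 295 - Q gives P = 149 - (1/2)q_U, so π_U = (149 - (1/2)q_U)q_U - 37q_U.
Maximising: ∂π_U/∂q_U = 112 - q_U = 0, giving q_U = 112.
Then q_V = (292 - 112)/2 = 90.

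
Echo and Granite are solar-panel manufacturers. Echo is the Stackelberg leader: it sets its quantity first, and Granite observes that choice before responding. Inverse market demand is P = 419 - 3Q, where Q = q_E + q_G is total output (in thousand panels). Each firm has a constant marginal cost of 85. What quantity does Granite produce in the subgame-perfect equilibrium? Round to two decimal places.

The follower Granite best-responds to any q_E: π_G = (419 - 3Q)q_G - 85q_G.
Follower FOC: 334 - 3q_E - 6q_G = 0, so q_G(q_E) = (334 - 3q_E)/6.
The leader anticipates this reaction. Substituting into P = 419 - 3Q gives P = 252 - (3/2)q_E, so π_E = (252 - (3/2)q_E)q_E - 85q_E.
Leader FOC: 167 - 3q_E = 0, so q_E = 167/3.
Then q_G = (334 - 3·(167/3))/6 = 167/6.

27.83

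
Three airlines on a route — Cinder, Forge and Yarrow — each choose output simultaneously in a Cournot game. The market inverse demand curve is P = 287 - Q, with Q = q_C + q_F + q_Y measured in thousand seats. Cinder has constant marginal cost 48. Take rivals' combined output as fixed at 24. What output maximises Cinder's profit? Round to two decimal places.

With rivals' combined output fixed at 24, Cinder's profit is π_C = (287 - 24 - q_C)q_C - (48q_C) = (263 - q_C)q_C - (48q_C).
∂π_C/∂q_C = 215 - 2q_C = 0, so q_C = 215/2.

107.50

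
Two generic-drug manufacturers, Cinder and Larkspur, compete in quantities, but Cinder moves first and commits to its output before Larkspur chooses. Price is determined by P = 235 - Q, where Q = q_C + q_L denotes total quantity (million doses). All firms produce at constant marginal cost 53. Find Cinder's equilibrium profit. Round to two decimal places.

The follower Larkspur best-responds to any q_C: π_L = (235 - Q)q_L - 53q_L.
Setting the follower's marginal profit to zero, 182 - q_C - 2q_L = 0, i.e. q_L = (182 - q_C)/2.
Cinder substitutes q_L(q_C) into its own profit: π_C = q_C(235 - q_C - (182 - q_C)/2) - 53q_C = (144 - (1/2)q_C)q_C - 53q_C.
The leader's first-order condition 91 - q_C = 0 yields q_C = 91.
Then q_L = (182 - 91)/2 = 91/2.
Price P = 235 - 273/2 = 197/2.
Cinder's profit: (197/2 - 53)·91 = 4140.5000.

4140.50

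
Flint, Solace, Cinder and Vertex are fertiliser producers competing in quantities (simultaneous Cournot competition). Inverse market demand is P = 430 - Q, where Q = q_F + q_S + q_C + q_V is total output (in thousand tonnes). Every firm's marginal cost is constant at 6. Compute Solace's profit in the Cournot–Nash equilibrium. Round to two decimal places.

A representative firm's profit is π_i = q_i(430 - Q) - 6q_i.
Setting ∂π_i/∂q_i = 0 with rivals' quantities fixed: 424 - 2q_i - Σ_{j≠i} q_j = 0.
By symmetry each firm produces the same amount; substituting Σ_{j≠i} q_j = 3q_i yields q_i = 424/5.
Price P = 430 - 1696/5 = 454/5.
Solace's profit: (454/5 - 6)·(424/5) = 7191.0400.

7191.04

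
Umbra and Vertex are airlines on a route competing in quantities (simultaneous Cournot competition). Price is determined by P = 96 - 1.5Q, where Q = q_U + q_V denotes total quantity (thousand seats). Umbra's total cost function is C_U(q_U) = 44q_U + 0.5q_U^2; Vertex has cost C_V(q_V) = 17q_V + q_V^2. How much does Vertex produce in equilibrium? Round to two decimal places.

13.41

Umbra's profit: π_U = (96 - 1.5Q)q_U - (44q_U + (1/2)q_U²). Setting ∂π_U/∂q_U = 0: 52 - 4q_U - (3/2)(q_V) = 0.
Vertex's profit: π_V = (96 - 1.5Q)q_V - (17q_V + q_V²). Setting ∂π_V/∂q_V = 0: 79 - 5q_V - (3/2)(q_U) = 0.
So q_U = (52 - (3/2)q_V)/4 and q_V = (79 - (3/2)q_U)/5.
Substituting one into the other gives q_U = 566/71 and q_V = 952/71.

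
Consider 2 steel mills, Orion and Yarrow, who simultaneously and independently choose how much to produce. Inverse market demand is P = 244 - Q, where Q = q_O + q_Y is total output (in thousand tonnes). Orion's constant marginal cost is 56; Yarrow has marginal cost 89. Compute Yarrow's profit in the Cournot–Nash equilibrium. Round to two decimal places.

1653.78

Orion's profit: π_O = (244 - Q)q_O - (56q_O). Setting ∂π_O/∂q_O = 0: 188 - 2q_O - (q_Y) = 0.
Yarrow's first-order condition: 155 - 2q_Y - (q_O) = 0.
So q_O = (188 - q_Y)/2 and q_Y = (155 - q_O)/2.
Solving the pair: q_O = 221/3, q_Y = 122/3.
Price P = 244 - 343/3 = 389/3.
Yarrow's profit: (389/3 - 89)·(122/3) = 1653.7778.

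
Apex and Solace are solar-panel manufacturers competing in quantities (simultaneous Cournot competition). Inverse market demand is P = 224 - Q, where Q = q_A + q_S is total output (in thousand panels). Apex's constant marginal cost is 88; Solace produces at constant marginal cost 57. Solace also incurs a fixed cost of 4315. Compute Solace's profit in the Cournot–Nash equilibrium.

41

Apex's profit: π_A = (224 - Q)q_A - (88q_A). Setting ∂π_A/∂q_A = 0: 136 - 2q_A - (q_S) = 0.
Solace's profit: π_S = (224 - Q)q_S - (57q_S). Setting ∂π_S/∂q_S = 0: 167 - 2q_S - (q_A) = 0.
Rearranging gives the reaction functions q_A = (136 - q_S)/2 and q_S = (167 - q_A)/2.
Substituting one into the other gives q_A = 35 and q_S = 66.
Price P = 224 - 101 = 123.
Solace's profit: (123 - 57)·66 - 4315 = 41.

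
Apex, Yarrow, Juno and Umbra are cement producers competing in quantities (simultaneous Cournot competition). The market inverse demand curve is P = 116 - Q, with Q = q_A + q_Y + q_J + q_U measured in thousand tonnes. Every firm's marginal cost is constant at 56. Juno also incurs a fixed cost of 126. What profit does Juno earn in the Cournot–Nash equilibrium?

18

A representative firm's profit is π_i = q_i(116 - Q) - 56q_i.
First-order condition (treating rivals' output as given): 60 - 2q_i - Σ_{j≠i} q_j = 0.
With identical firms every q_j equals q_i, so Σ_{j≠i} q_j = 3q_i and 60 = 5q_i, giving q_i = 12.
Price P = 116 - 48 = 68.
Juno's profit: (68 - 56)·12 - 126 = 18.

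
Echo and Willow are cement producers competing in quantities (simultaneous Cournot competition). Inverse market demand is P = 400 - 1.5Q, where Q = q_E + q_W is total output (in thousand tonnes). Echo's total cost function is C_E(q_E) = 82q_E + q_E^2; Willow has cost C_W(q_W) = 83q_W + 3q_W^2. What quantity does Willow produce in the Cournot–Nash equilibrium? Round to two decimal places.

25.92

Echo's profit: π_E = (400 - 1.5Q)q_E - (82q_E + q_E²). Setting ∂π_E/∂q_E = 0: 318 - 5q_E - (3/2)(q_W) = 0.
Willow's profit: π_W = (400 - 1.5Q)q_W - (83q_W + 3q_W²). Setting ∂π_W/∂q_W = 0: 317 - 9q_W - (3/2)(q_E) = 0.
Rearranging gives the reaction functions q_E = (318 - (3/2)q_W)/5 and q_W = (317 - (3/2)q_E)/9.
Substituting one into the other gives q_E = 55.8246 and q_W = 25.9181.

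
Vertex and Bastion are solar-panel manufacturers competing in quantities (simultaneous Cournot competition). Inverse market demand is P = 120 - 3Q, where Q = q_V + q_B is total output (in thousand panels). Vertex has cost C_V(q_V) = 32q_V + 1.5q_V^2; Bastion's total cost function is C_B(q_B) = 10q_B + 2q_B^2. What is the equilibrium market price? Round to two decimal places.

72.74

Vertex's profit: π_V = (120 - 3Q)q_V - (32q_V + (3/2)q_V²). Setting ∂π_V/∂q_V = 0: 88 - 9q_V - 3(q_B) = 0.
Bastion's first-order condition: 110 - 10q_B - 3(q_V) = 0.
Rearranging gives the reaction functions q_V = (88 - 3q_B)/9 and q_B = (110 - 3q_V)/10.
Solving the pair: q_V = 550/81, q_B = 242/27.
Total output Q = 1276/81, so price P = 120 - 3·(1276/81) = 1964/27.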